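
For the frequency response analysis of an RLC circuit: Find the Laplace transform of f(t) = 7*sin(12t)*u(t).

Standard pair: sin(wt)*u(t) <-> w/(s^2+w^2)
With w = 12: L{7*sin(12t)*u(t)} = 84/(s^2+144)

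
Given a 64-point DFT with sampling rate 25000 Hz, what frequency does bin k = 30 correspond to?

The frequency of DFT bin k is: f_k = k * f_s / N
f_30 = 30 * 25000 / 64 = 46875/4 Hz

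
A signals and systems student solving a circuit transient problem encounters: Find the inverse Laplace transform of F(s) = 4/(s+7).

Standard pair: k/(s+a) <-> k*e^(-at)*u(t)
With k=4, a=7: f(t) = 4*e^(-7t)*u(t)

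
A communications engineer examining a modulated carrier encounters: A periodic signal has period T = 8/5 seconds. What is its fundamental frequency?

The fundamental frequency is the reciprocal of the period.
f = 1/T = 1/(8/5) = 5/8 Hz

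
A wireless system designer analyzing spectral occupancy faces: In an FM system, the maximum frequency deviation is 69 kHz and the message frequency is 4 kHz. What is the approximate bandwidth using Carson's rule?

Carson's rule: BW = 2*(delta_f + f_m)
= 2*(69 + 4) kHz = 146 kHz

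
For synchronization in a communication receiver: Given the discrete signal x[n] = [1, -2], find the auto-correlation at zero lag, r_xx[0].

The auto-correlation at zero lag r_xx[0] equals the signal energy.
r_xx[0] = sum of x[n]^2 = 1^2 + (-2)^2
= 1 + 4 = 5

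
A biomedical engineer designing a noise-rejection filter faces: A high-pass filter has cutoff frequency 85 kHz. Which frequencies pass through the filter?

A high-pass filter passes all frequencies above the cutoff frequency 85 kHz and attenuates lower frequencies.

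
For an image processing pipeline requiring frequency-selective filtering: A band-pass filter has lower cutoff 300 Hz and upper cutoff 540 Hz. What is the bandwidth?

Bandwidth = f_high - f_low
= 540 Hz - 300 Hz = 240 Hz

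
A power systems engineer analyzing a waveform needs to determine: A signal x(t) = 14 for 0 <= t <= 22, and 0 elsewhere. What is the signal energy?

Energy = integral of |x(t)|^2 dt over the signal duration
= 14^2 * 22 = 196 * 22 = 4312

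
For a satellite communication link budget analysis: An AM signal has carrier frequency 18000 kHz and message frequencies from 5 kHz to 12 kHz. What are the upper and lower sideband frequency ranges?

Upper sideband (USB) = fc + [fm_low, fm_high] = 18000 + [5, 12] = [18005, 18012] kHz
Lower sideband (LSB) = fc - [fm_high, fm_low] = 18000 - [12, 5] = [17988, 17995] kHz
Total occupied spectrum: 17988 kHz to 18012 kHz (plus carrier at 18000 kHz)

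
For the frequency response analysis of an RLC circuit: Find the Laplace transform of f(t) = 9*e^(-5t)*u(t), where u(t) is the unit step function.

Standard Laplace transform pair:
e^(-at)*u(t) <-> 1/(s+a)
With a = 5: L{9*e^(-5t)*u(t)} = 9/(s+5), ROC: Re(s) > -5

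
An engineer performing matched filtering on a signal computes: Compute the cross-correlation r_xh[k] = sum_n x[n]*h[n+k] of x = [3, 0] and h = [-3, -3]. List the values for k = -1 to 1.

Both sequences indexed from 0 and zero outside their support.
Lags with overlap: k = -1 to 1.
  r_xh[-1] = x[1]*h[0] = 0
  r_xh[0] = x[0]*h[0] + x[1]*h[1] = -9
  r_xh[1] = x[0]*h[1] = -9
r_xh = [0, -9, -9] (for k = -1, ..., 1)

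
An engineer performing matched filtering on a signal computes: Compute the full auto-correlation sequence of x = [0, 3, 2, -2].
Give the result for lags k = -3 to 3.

r_xx[k] = sum_m x[m]*x[m+k], indexed from 0, for k = -3 to 3:
  r_xx[-3] = x[3]*x[0] = 0
  r_xx[-2] = x[2]*x[0] + x[3]*x[1] = -6
  r_xx[-1] = x[1]*x[0] + x[2]*x[1] + x[3]*x[2] = 2
  r_xx[0] = x[0]*x[0] + x[1]*x[1] + x[2]*x[2] + x[3]*x[3] = 17
  r_xx[1] = x[0]*x[1] + x[1]*x[2] + x[2]*x[3] = 2
  r_xx[2] = x[0]*x[2] + x[1]*x[3] = -6
  r_xx[3] = x[0]*x[3] = 0
r_xx = [0, -6, 2, 17, 2, -6, 0]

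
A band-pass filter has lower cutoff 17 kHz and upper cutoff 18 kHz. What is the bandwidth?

Bandwidth = f_high - f_low
= 18 kHz - 17 kHz = 1 kHz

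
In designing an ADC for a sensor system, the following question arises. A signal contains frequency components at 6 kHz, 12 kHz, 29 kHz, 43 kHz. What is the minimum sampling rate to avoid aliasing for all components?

The highest frequency component is f_max = 43 kHz.
Nyquist rate = 2 * f_max = 2 * 43 kHz = 86 kHz.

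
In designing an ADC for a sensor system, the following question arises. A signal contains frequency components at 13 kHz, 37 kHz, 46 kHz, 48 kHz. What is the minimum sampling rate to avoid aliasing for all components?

The highest frequency component is f_max = 48 kHz.
Nyquist rate = 2 * f_max = 2 * 48 kHz = 96 kHz.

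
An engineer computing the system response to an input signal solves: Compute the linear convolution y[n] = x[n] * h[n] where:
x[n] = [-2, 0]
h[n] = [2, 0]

y[n] = sum_k x[k]*h[n-k]. Output length = len(x) + len(h) - 1 = 2 + 2 - 1 = 3.
y[0] = -2*2 = -4
y[1] = 0*2 + -2*0 = 0
y[2] = 0*0 = 0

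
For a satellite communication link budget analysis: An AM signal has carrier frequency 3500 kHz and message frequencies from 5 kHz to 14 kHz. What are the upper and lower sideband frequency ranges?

Upper sideband (USB) = fc + [fm_low, fm_high] = 3500 + [5, 14] = [3505, 3514] kHz
Lower sideband (LSB) = fc - [fm_high, fm_low] = 3500 - [14, 5] = [3486, 3495] kHz
Total occupied spectrum: 3486 kHz to 3514 kHz (plus carrier at 3500 kHz)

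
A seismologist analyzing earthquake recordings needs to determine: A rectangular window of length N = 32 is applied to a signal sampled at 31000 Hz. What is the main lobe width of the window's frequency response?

For a rectangular window of length N,
the main lobe width in frequency is 2*f_s/N.
= 2*31000/32 = 3875/2 Hz
This determines the minimum frequency separation for resolving two sinusoids.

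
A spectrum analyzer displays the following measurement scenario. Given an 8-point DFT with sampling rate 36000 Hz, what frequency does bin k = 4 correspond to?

The frequency of DFT bin k is: f_k = k * f_s / N
f_4 = 4 * 36000 / 8 = 18000 Hz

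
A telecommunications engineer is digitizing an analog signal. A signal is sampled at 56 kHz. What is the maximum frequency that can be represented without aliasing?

The maximum frequency that can be represented without aliasing
is the Nyquist frequency: f_max = f_s / 2 = 56 kHz / 2 = 28 kHz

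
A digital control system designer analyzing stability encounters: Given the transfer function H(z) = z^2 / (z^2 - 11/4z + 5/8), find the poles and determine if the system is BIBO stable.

Poles are roots of the denominator: z^2 - 11/4z + 5/8 = 0.
Quadratic formula: z = [-(-11/4) +/- sqrt((-11/4)^2 - 4*(5/8))] / 2
Discriminant = 121/16 - 5/2 = 81/16; sqrt = 9/4.
z = (11/4 +/- 9/4) / 2 => z = 5/2 or z = 1/4.
|p1| = 5/2, |p2| = 1/4.
For BIBO stability, all poles must lie inside the unit circle (|p| < 1).
System is UNSTABLE since at least one |p| >= 1.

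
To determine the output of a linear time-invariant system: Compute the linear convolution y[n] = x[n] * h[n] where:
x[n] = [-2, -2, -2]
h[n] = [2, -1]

y[n] = sum_k x[k]*h[n-k]. Output length = len(x) + len(h) - 1 = 3 + 2 - 1 = 4.
y[0] = -2*2 = -4
y[1] = -2*2 + -2*-1 = -2
y[2] = -2*2 + -2*-1 = -2
y[3] = -2*-1 = 2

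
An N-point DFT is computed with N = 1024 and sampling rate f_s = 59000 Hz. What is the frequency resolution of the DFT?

DFT frequency resolution = f_s / N
= 59000 / 1024 = 7375/128 Hz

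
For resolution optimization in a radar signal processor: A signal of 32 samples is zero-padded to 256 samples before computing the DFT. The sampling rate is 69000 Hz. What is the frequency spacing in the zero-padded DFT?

Original DFT: N = 32, resolution = f_s/N = 69000/32 = 8625/4 Hz
Zero-padded DFT: N = 256, resolution = f_s/N = 69000/256 = 8625/32 Hz
Zero-padding interpolates the spectrum (finer frequency grid)
but does NOT improve the true spectral resolution (ability to resolve close frequencies).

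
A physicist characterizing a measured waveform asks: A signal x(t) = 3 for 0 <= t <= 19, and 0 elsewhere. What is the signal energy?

Energy = integral of |x(t)|^2 dt over the signal duration
= 3^2 * 19 = 9 * 19 = 171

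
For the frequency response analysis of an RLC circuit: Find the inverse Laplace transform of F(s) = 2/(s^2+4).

Standard pair: w/(s^2+w^2) <-> sin(wt)*u(t)
Recognize w^2 = 4, so w = 2; numerator 2 = 1*2.
f(t) = sin(2t)*u(t)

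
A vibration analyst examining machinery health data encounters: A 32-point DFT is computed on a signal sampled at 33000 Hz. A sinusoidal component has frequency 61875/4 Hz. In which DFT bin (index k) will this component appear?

DFT frequency resolution = f_s/N = 33000/32 = 4125/4 Hz
Bin index k = f_signal / resolution = 61875/4 / 4125/4 = 15
The signal frequency 61875/4 Hz falls in DFT bin k = 15.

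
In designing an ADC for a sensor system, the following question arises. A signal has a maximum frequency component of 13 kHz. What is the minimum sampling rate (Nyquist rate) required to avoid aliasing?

By the Nyquist-Shannon sampling theorem,
the minimum sampling rate (Nyquist rate) must be at least 2 * f_max.
Nyquist rate = 2 * 13 kHz = 26 kHz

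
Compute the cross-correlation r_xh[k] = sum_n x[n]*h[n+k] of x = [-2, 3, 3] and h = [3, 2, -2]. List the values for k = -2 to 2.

Both sequences indexed from 0 and zero outside their support.
Lags with overlap: k = -2 to 2.
  r_xh[-2] = x[2]*h[0] = 9
  r_xh[-1] = x[1]*h[0] + x[2]*h[1] = 15
  r_xh[0] = x[0]*h[0] + x[1]*h[1] + x[2]*h[2] = -6
  r_xh[1] = x[0]*h[1] + x[1]*h[2] = -10
  r_xh[2] = x[0]*h[2] = 4
r_xh = [9, 15, -6, -10, 4] (for k = -2, ..., 2)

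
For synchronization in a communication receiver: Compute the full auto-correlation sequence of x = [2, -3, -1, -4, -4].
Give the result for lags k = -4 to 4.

r_xx[k] = sum_m x[m]*x[m+k], indexed from 0, for k = -4 to 4:
  r_xx[-4] = x[4]*x[0] = -8
  r_xx[-3] = x[3]*x[0] + x[4]*x[1] = 4
  r_xx[-2] = x[2]*x[0] + x[3]*x[1] + x[4]*x[2] = 14
  r_xx[-1] = x[1]*x[0] + x[2]*x[1] + x[3]*x[2] + x[4]*x[3] = 17
  r_xx[0] = x[0]*x[0] + x[1]*x[1] + x[2]*x[2] + x[3]*x[3] + x[4]*x[4] = 46
  r_xx[1] = x[0]*x[1] + x[1]*x[2] + x[2]*x[3] + x[3]*x[4] = 17
  r_xx[2] = x[0]*x[2] + x[1]*x[3] + x[2]*x[4] = 14
  r_xx[3] = x[0]*x[3] + x[1]*x[4] = 4
  r_xx[4] = x[0]*x[4] = -8
r_xx = [-8, 4, 14, 17, 46, 17, 14, 4, -8]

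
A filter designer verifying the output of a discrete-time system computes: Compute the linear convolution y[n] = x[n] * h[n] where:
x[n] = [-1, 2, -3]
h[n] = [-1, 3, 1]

y[n] = sum_k x[k]*h[n-k]. Output length = len(x) + len(h) - 1 = 3 + 3 - 1 = 5.
y[0] = -1*-1 = 1
y[1] = 2*-1 + -1*3 = -5
y[2] = -3*-1 + 2*3 + -1*1 = 8
y[3] = -3*3 + 2*1 = -7
y[4] = -3*1 = -3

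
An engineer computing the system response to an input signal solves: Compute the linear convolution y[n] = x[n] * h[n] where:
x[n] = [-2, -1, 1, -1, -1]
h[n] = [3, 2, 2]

y[n] = sum_k x[k]*h[n-k]. Output length = len(x) + len(h) - 1 = 5 + 3 - 1 = 7.
y[0] = -2*3 = -6
y[1] = -1*3 + -2*2 = -7
y[2] = 1*3 + -1*2 + -2*2 = -3
y[3] = -1*3 + 1*2 + -1*2 = -3
y[4] = -1*3 + -1*2 + 1*2 = -3
y[5] = -1*2 + -1*2 = -4
y[6] = -1*2 = -2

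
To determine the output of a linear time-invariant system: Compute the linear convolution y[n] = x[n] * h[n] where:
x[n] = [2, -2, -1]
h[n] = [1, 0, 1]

y[n] = sum_k x[k]*h[n-k]. Output length = len(x) + len(h) - 1 = 3 + 3 - 1 = 5.
y[0] = 2*1 = 2
y[1] = -2*1 + 2*0 = -2
y[2] = -1*1 + -2*0 + 2*1 = 1
y[3] = -1*0 + -2*1 = -2
y[4] = -1*1 = -1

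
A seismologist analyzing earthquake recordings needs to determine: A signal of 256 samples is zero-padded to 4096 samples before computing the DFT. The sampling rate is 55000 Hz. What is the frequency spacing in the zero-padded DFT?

Original DFT: N = 256, resolution = f_s/N = 55000/256 = 6875/32 Hz
Zero-padded DFT: N = 4096, resolution = f_s/N = 55000/4096 = 6875/512 Hz
Zero-padding interpolates the spectrum (finer frequency grid)
but does NOT improve the true spectral resolution (ability to resolve close frequencies).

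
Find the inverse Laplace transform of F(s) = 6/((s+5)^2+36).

Standard pair: w/((s+a)^2+w^2) <-> e^(-at)*sin(wt)*u(t)
With a=5, w=6: f(t) = e^(-5t)*sin(6t)*u(t)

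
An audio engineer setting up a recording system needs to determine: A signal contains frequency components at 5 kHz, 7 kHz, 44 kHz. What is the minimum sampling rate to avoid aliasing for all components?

The highest frequency component is f_max = 44 kHz.
Nyquist rate = 2 * f_max = 2 * 44 kHz = 88 kHz.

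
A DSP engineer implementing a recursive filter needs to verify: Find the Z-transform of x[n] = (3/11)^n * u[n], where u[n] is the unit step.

The Z-transform of a^n * u[n] is z/(z-a) for |z| > |a|.
Here a = 3/11, so X(z) = z/(z - (3/11)) = 11z/(11z - 3)
ROC: |z| > 3/11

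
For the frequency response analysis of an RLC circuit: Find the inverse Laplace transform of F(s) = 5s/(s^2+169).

Standard pair: s/(s^2+w^2) <-> cos(wt)*u(t)
With k=5, w=13: f(t) = 5*cos(13t)*u(t)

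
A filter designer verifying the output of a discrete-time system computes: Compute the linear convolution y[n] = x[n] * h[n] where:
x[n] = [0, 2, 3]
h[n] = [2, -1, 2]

y[n] = sum_k x[k]*h[n-k]. Output length = len(x) + len(h) - 1 = 3 + 3 - 1 = 5.
y[0] = 0*2 = 0
y[1] = 2*2 + 0*-1 = 4
y[2] = 3*2 + 2*-1 + 0*2 = 4
y[3] = 3*-1 + 2*2 = 1
y[4] = 3*2 = 6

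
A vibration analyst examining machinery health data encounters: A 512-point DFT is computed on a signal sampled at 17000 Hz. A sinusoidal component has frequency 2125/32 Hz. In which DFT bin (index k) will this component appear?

DFT frequency resolution = f_s/N = 17000/512 = 2125/64 Hz
Bin index k = f_signal / resolution = 2125/32 / 2125/64 = 2
The signal frequency 2125/32 Hz falls in DFT bin k = 2.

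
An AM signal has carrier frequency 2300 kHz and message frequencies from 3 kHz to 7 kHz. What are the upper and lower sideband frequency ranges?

Upper sideband (USB) = fc + [fm_low, fm_high] = 2300 + [3, 7] = [2303, 2307] kHz
Lower sideband (LSB) = fc - [fm_high, fm_low] = 2300 - [7, 3] = [2293, 2297] kHz
Total occupied spectrum: 2293 kHz to 2307 kHz (plus carrier at 2300 kHz)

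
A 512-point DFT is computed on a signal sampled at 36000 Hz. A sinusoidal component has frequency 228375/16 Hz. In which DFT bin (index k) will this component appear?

DFT frequency resolution = f_s/N = 36000/512 = 1125/16 Hz
Bin index k = f_signal / resolution = 228375/16 / 1125/16 = 203
The signal frequency 228375/16 Hz falls in DFT bin k = 203.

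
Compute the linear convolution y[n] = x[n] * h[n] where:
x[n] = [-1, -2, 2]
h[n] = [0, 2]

y[n] = sum_k x[k]*h[n-k]. Output length = len(x) + len(h) - 1 = 3 + 2 - 1 = 4.
y[0] = -1*0 = 0
y[1] = -2*0 + -1*2 = -2
y[2] = 2*0 + -2*2 = -4
y[3] = 2*2 = 4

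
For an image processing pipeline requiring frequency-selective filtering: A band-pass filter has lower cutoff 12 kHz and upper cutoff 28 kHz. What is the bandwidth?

Bandwidth = f_high - f_low
= 28 kHz - 12 kHz = 16 kHz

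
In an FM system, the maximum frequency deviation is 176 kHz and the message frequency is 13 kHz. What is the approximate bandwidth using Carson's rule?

Carson's rule: BW = 2*(delta_f + f_m)
= 2*(176 + 13) kHz = 378 kHz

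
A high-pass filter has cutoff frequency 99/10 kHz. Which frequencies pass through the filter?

A high-pass filter passes all frequencies above the cutoff frequency 99/10 kHz and attenuates lower frequencies.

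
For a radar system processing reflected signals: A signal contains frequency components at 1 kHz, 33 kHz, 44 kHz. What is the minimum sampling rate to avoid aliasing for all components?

The highest frequency component is f_max = 44 kHz.
Nyquist rate = 2 * f_max = 2 * 44 kHz = 88 kHz.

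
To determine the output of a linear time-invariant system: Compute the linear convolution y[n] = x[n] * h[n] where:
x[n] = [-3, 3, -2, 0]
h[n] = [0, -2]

y[n] = sum_k x[k]*h[n-k]. Output length = len(x) + len(h) - 1 = 4 + 2 - 1 = 5.
y[0] = -3*0 = 0
y[1] = 3*0 + -3*-2 = 6
y[2] = -2*0 + 3*-2 = -6
y[3] = 0*0 + -2*-2 = 4
y[4] = 0*-2 = 0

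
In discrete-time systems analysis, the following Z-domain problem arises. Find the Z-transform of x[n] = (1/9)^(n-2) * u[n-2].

Time-shifting property: if X(z) = Z{x[n]}, then Z{x[n-d]} = z^(-d) * X(z)
X(z) = z/(z - 1/9) for x[n] = (1/9)^n * u[n]
Z{x[n-2]} = z^(-2) * z/(z - 1/9) = z^(-1)/(z - 1/9)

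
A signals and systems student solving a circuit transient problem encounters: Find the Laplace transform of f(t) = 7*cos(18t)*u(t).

Standard pair: cos(wt)*u(t) <-> s/(s^2+w^2)
With w = 18: L{7*cos(18t)*u(t)} = 7s/(s^2+324)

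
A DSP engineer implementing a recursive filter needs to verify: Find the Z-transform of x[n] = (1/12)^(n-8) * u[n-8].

Time-shifting property: if X(z) = Z{x[n]}, then Z{x[n-d]} = z^(-d) * X(z)
X(z) = z/(z - 1/12) for x[n] = (1/12)^n * u[n]
Z{x[n-8]} = z^(-8) * z/(z - 1/12) = z^(-7)/(z - 1/12)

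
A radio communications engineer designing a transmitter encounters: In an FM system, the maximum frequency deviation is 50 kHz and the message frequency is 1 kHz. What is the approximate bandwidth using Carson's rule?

Carson's rule: BW = 2*(delta_f + f_m)
= 2*(50 + 1) kHz = 102 kHz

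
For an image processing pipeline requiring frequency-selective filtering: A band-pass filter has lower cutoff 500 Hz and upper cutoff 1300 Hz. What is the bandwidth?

Bandwidth = f_high - f_low
= 1300 Hz - 500 Hz = 800 Hz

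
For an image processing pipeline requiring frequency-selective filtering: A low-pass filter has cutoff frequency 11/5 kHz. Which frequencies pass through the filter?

A low-pass filter passes all frequencies below the cutoff frequency 11/5 kHz and attenuates higher frequencies.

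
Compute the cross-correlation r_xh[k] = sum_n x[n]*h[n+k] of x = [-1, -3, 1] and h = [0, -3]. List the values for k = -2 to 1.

Both sequences indexed from 0 and zero outside their support.
Lags with overlap: k = -2 to 1.
  r_xh[-2] = x[2]*h[0] = 0
  r_xh[-1] = x[1]*h[0] + x[2]*h[1] = -3
  r_xh[0] = x[0]*h[0] + x[1]*h[1] = 9
  r_xh[1] = x[0]*h[1] = 3
r_xh = [0, -3, 9, 3] (for k = -2, ..., 1)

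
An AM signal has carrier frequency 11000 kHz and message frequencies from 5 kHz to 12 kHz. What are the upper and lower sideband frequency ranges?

Upper sideband (USB) = fc + [fm_low, fm_high] = 11000 + [5, 12] = [11005, 11012] kHz
Lower sideband (LSB) = fc - [fm_high, fm_low] = 11000 - [12, 5] = [10988, 10995] kHz
Total occupied spectrum: 10988 kHz to 11012 kHz (plus carrier at 11000 kHz)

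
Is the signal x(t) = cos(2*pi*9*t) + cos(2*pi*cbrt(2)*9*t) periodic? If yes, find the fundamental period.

f1 = 9 Hz, f2 = 9*cbrt(2) Hz
Ratio f2/f1 = cbrt(2), which is irrational.
Since the frequency ratio is irrational, no common period exists.
The signal is not periodic.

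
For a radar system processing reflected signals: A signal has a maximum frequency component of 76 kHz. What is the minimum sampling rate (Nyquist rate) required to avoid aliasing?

By the Nyquist-Shannon sampling theorem,
the minimum sampling rate (Nyquist rate) must be at least 2 * f_max.
Nyquist rate = 2 * 76 kHz = 152 kHz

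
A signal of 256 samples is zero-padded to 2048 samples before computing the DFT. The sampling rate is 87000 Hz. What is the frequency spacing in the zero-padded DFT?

Original DFT: N = 256, resolution = f_s/N = 87000/256 = 10875/32 Hz
Zero-padded DFT: N = 2048, resolution = f_s/N = 87000/2048 = 10875/256 Hz
Zero-padding interpolates the spectrum (finer frequency grid)
but does NOT improve the true spectral resolution (ability to resolve close frequencies).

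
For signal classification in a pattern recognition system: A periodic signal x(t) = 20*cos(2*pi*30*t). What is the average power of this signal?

Average power of A*cos(wt) is A^2/2.
P = 20^2 / 2 = 400/2 = 200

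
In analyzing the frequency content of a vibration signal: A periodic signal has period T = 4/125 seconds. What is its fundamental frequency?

The fundamental frequency is the reciprocal of the period.
f = 1/T = 1/(4/125) = 125/4 Hz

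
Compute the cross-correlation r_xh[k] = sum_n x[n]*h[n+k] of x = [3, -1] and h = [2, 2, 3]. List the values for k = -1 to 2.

Both sequences indexed from 0 and zero outside their support.
Lags with overlap: k = -1 to 2.
  r_xh[-1] = x[1]*h[0] = -2
  r_xh[0] = x[0]*h[0] + x[1]*h[1] = 4
  r_xh[1] = x[0]*h[1] + x[1]*h[2] = 3
  r_xh[2] = x[0]*h[2] = 9
r_xh = [-2, 4, 3, 9] (for k = -1, ..., 2)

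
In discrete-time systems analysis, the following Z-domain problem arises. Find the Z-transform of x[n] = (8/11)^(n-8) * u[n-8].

Time-shifting property: if X(z) = Z{x[n]}, then Z{x[n-d]} = z^(-d) * X(z)
X(z) = z/(z - 8/11) for x[n] = (8/11)^n * u[n]
Z{x[n-8]} = z^(-8) * z/(z - 8/11) = z^(-7)/(z - 8/11)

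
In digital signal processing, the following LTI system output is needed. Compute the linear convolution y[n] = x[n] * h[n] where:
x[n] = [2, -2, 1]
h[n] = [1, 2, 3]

y[n] = sum_k x[k]*h[n-k]. Output length = len(x) + len(h) - 1 = 3 + 3 - 1 = 5.
y[0] = 2*1 = 2
y[1] = -2*1 + 2*2 = 2
y[2] = 1*1 + -2*2 + 2*3 = 3
y[3] = 1*2 + -2*3 = -4
y[4] = 1*3 = 3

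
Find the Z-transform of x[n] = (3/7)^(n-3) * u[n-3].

Time-shifting property: if X(z) = Z{x[n]}, then Z{x[n-d]} = z^(-d) * X(z)
X(z) = z/(z - 3/7) for x[n] = (3/7)^n * u[n]
Z{x[n-3]} = z^(-3) * z/(z - 3/7) = z^(-2)/(z - 3/7)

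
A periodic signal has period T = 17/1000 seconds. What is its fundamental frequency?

The fundamental frequency is the reciprocal of the period.
f = 1/T = 1/(17/1000) = 1000/17 Hz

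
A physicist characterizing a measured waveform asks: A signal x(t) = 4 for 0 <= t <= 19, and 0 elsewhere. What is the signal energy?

Energy = integral of |x(t)|^2 dt over the signal duration
= 4^2 * 19 = 16 * 19 = 304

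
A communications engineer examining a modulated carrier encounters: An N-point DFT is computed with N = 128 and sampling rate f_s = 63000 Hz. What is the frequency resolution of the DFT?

DFT frequency resolution = f_s / N
= 63000 / 128 = 7875/16 Hz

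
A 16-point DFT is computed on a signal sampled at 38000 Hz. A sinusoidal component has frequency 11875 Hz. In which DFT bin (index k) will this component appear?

DFT frequency resolution = f_s/N = 38000/16 = 2375 Hz
Bin index k = f_signal / resolution = 11875 / 2375 = 5
The signal frequency 11875 Hz falls in DFT bin k = 5.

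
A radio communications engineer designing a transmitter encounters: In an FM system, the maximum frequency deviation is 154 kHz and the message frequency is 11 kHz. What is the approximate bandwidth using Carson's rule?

Carson's rule: BW = 2*(delta_f + f_m)
= 2*(154 + 11) kHz = 330 kHz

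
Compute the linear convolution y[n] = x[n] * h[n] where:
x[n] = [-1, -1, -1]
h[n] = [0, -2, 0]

y[n] = sum_k x[k]*h[n-k]. Output length = len(x) + len(h) - 1 = 3 + 3 - 1 = 5.
y[0] = -1*0 = 0
y[1] = -1*0 + -1*-2 = 2
y[2] = -1*0 + -1*-2 + -1*0 = 2
y[3] = -1*-2 + -1*0 = 2
y[4] = -1*0 = 0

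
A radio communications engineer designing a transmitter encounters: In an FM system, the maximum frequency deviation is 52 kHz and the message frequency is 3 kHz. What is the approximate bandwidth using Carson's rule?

Carson's rule: BW = 2*(delta_f + f_m)
= 2*(52 + 3) kHz = 110 kHz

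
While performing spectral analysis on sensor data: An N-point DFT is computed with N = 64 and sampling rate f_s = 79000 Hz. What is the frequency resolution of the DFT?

DFT frequency resolution = f_s / N
= 79000 / 64 = 9875/8 Hz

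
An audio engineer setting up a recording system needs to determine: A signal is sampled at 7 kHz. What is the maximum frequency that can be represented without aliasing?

The maximum frequency that can be represented without aliasing
is the Nyquist frequency: f_max = f_s / 2 = 7 kHz / 2 = 7/2 kHz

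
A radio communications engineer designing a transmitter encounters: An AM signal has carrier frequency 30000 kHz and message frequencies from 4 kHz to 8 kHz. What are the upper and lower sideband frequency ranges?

Upper sideband (USB) = fc + [fm_low, fm_high] = 30000 + [4, 8] = [30004, 30008] kHz
Lower sideband (LSB) = fc - [fm_high, fm_low] = 30000 - [8, 4] = [29992, 29996] kHz
Total occupied spectrum: 29992 kHz to 30008 kHz (plus carrier at 30000 kHz)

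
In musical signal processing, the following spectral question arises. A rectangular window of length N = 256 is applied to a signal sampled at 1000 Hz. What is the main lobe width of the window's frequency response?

For a rectangular window of length N,
the main lobe width in frequency is 2*f_s/N.
= 2*1000/256 = 125/16 Hz
This determines the minimum frequency separation for resolving two sinusoids.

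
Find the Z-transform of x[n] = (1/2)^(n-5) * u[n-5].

Time-shifting property: if X(z) = Z{x[n]}, then Z{x[n-d]} = z^(-d) * X(z)
X(z) = z/(z - 1/2) for x[n] = (1/2)^n * u[n]
Z{x[n-5]} = z^(-5) * z/(z - 1/2) = z^(-4)/(z - 1/2)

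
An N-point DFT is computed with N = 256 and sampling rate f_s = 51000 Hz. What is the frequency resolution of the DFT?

DFT frequency resolution = f_s / N
= 51000 / 256 = 6375/32 Hz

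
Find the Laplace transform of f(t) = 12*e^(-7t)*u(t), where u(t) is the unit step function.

Standard Laplace transform pair:
e^(-at)*u(t) <-> 1/(s+a)
With a = 7: L{12*e^(-7t)*u(t)} = 12/(s+7), ROC: Re(s) > -7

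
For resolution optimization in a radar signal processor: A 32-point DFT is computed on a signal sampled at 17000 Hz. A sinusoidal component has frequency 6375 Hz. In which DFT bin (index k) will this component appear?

DFT frequency resolution = f_s/N = 17000/32 = 2125/4 Hz
Bin index k = f_signal / resolution = 6375 / 2125/4 = 12
The signal frequency 6375 Hz falls in DFT bin k = 12.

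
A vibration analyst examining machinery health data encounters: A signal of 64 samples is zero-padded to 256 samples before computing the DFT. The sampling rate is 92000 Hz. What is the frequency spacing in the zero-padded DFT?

Original DFT: N = 64, resolution = f_s/N = 92000/64 = 2875/2 Hz
Zero-padded DFT: N = 256, resolution = f_s/N = 92000/256 = 2875/8 Hz
Zero-padding interpolates the spectrum (finer frequency grid)
but does NOT improve the true spectral resolution (ability to resolve close frequencies).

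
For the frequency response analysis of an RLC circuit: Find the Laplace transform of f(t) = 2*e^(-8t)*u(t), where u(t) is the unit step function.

Standard Laplace transform pair:
e^(-at)*u(t) <-> 1/(s+a)
With a = 8: L{2*e^(-8t)*u(t)} = 2/(s+8), ROC: Re(s) > -8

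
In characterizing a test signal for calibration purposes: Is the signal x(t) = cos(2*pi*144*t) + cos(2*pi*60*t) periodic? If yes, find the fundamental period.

f1 = 144 Hz, f2 = 60 Hz
Period T1 = 1/144, T2 = 1/60
Ratio T1/T2 = 60/144, which is rational.
The signal is periodic with fundamental period T = 1/GCD(144,60) = 1/12 s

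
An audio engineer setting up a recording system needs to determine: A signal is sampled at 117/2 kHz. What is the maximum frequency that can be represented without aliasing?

The maximum frequency that can be represented without aliasing
is the Nyquist frequency: f_max = f_s / 2 = 117/2 kHz / 2 = 117/4 kHz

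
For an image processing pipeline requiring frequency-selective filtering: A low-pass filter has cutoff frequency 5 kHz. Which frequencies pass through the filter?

A low-pass filter passes all frequencies below the cutoff frequency 5 kHz and attenuates higher frequencies.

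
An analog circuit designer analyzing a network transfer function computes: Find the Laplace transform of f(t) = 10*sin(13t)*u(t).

Standard pair: sin(wt)*u(t) <-> w/(s^2+w^2)
With w = 13: L{10*sin(13t)*u(t)} = 130/(s^2+169)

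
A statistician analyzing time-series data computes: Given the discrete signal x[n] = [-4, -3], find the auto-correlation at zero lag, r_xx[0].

The auto-correlation at zero lag r_xx[0] equals the signal energy.
r_xx[0] = sum of x[n]^2 = (-4)^2 + (-3)^2
= 16 + 9 = 25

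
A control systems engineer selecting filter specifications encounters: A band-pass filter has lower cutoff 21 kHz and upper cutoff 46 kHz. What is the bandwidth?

Bandwidth = f_high - f_low
= 46 kHz - 21 kHz = 25 kHz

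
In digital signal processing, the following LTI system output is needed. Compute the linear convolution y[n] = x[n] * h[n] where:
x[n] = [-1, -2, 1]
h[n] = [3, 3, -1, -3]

y[n] = sum_k x[k]*h[n-k]. Output length = len(x) + len(h) - 1 = 3 + 4 - 1 = 6.
y[0] = -1*3 = -3
y[1] = -2*3 + -1*3 = -9
y[2] = 1*3 + -2*3 + -1*-1 = -2
y[3] = 1*3 + -2*-1 + -1*-3 = 8
y[4] = 1*-1 + -2*-3 = 5
y[5] = 1*-3 = -3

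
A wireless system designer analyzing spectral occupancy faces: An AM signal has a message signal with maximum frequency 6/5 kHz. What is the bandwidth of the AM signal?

In AM (double-sideband), the bandwidth is twice the message frequency.
BW = 2 * f_m = 2 * 6/5 kHz = 12/5 kHz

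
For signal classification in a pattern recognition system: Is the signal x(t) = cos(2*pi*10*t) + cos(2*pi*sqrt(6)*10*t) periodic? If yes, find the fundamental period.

f1 = 10 Hz, f2 = 10*sqrt(6) Hz
Ratio f2/f1 = sqrt(6), which is irrational.
Since the frequency ratio is irrational, no common period exists.
The signal is not periodic.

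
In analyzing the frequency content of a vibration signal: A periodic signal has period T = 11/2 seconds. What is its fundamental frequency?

The fundamental frequency is the reciprocal of the period.
f = 1/T = 1/(11/2) = 2/11 Hz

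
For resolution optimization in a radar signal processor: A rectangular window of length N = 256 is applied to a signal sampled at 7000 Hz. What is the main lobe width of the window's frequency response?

For a rectangular window of length N,
the main lobe width in frequency is 2*f_s/N.
= 2*7000/256 = 875/16 Hz
This determines the minimum frequency separation for resolving two sinusoids.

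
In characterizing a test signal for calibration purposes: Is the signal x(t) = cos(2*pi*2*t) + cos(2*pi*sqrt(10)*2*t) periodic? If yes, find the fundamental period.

f1 = 2 Hz, f2 = 2*sqrt(10) Hz
Ratio f2/f1 = sqrt(10), which is irrational.
Since the frequency ratio is irrational, no common period exists.
The signal is not periodic.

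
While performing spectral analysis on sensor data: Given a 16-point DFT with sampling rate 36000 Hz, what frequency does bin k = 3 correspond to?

The frequency of DFT bin k is: f_k = k * f_s / N
f_3 = 3 * 36000 / 16 = 6750 Hz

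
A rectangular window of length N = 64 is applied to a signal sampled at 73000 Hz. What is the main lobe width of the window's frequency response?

For a rectangular window of length N,
the main lobe width in frequency is 2*f_s/N.
= 2*73000/64 = 9125/4 Hz
This determines the minimum frequency separation for resolving two sinusoids.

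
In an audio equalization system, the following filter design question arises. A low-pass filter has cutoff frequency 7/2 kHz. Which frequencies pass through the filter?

A low-pass filter passes all frequencies below the cutoff frequency 7/2 kHz and attenuates higher frequencies.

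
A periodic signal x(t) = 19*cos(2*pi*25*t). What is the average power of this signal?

Average power of A*cos(wt) is A^2/2.
P = 19^2 / 2 = 361/2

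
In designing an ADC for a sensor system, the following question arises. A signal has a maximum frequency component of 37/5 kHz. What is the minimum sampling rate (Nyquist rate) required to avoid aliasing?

By the Nyquist-Shannon sampling theorem,
the minimum sampling rate (Nyquist rate) must be at least 2 * f_max.
Nyquist rate = 2 * 37/5 kHz = 74/5 kHz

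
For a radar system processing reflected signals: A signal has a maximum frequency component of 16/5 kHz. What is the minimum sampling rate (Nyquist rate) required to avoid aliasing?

By the Nyquist-Shannon sampling theorem,
the minimum sampling rate (Nyquist rate) must be at least 2 * f_max.
Nyquist rate = 2 * 16/5 kHz = 32/5 kHz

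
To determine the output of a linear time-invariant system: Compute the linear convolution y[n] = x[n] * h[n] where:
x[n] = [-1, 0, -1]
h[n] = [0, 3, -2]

y[n] = sum_k x[k]*h[n-k]. Output length = len(x) + len(h) - 1 = 3 + 3 - 1 = 5.
y[0] = -1*0 = 0
y[1] = 0*0 + -1*3 = -3
y[2] = -1*0 + 0*3 + -1*-2 = 2
y[3] = -1*3 + 0*-2 = -3
y[4] = -1*-2 = 2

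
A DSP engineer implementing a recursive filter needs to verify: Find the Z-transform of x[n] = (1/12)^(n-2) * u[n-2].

Time-shifting property: if X(z) = Z{x[n]}, then Z{x[n-d]} = z^(-d) * X(z)
X(z) = z/(z - 1/12) for x[n] = (1/12)^n * u[n]
Z{x[n-2]} = z^(-2) * z/(z - 1/12) = z^(-1)/(z - 1/12)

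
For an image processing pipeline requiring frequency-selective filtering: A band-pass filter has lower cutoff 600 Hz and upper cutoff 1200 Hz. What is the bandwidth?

Bandwidth = f_high - f_low
= 1200 Hz - 600 Hz = 600 Hz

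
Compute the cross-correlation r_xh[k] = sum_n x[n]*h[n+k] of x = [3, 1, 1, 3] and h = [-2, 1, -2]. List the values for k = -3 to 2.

Both sequences indexed from 0 and zero outside their support.
Lags with overlap: k = -3 to 2.
  r_xh[-3] = x[3]*h[0] = -6
  r_xh[-2] = x[2]*h[0] + x[3]*h[1] = 1
  r_xh[-1] = x[1]*h[0] + x[2]*h[1] + x[3]*h[2] = -7
  r_xh[0] = x[0]*h[0] + x[1]*h[1] + x[2]*h[2] = -7
  r_xh[1] = x[0]*h[1] + x[1]*h[2] = 1
  r_xh[2] = x[0]*h[2] = -6
r_xh = [-6, 1, -7, -7, 1, -6] (for k = -3, ..., 2)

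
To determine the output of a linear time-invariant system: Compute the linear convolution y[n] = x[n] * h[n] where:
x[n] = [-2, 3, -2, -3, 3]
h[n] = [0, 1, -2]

y[n] = sum_k x[k]*h[n-k]. Output length = len(x) + len(h) - 1 = 5 + 3 - 1 = 7.
y[0] = -2*0 = 0
y[1] = 3*0 + -2*1 = -2
y[2] = -2*0 + 3*1 + -2*-2 = 7
y[3] = -3*0 + -2*1 + 3*-2 = -8
y[4] = 3*0 + -3*1 + -2*-2 = 1
y[5] = 3*1 + -3*-2 = 9
y[6] = 3*-2 = -6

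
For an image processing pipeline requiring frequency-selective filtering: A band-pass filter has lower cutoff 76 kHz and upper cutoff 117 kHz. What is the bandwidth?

Bandwidth = f_high - f_low
= 117 kHz - 76 kHz = 41 kHz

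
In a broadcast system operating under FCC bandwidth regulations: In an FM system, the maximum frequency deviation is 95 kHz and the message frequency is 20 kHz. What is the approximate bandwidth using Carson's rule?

Carson's rule: BW = 2*(delta_f + f_m)
= 2*(95 + 20) kHz = 230 kHz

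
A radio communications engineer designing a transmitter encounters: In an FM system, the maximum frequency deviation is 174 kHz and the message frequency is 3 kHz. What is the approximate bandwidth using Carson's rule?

Carson's rule: BW = 2*(delta_f + f_m)
= 2*(174 + 3) kHz = 354 kHz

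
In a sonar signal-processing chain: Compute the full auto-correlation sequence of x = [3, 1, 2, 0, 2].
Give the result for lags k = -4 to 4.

r_xx[k] = sum_m x[m]*x[m+k], indexed from 0, for k = -4 to 4:
  r_xx[-4] = x[4]*x[0] = 6
  r_xx[-3] = x[3]*x[0] + x[4]*x[1] = 2
  r_xx[-2] = x[2]*x[0] + x[3]*x[1] + x[4]*x[2] = 10
  r_xx[-1] = x[1]*x[0] + x[2]*x[1] + x[3]*x[2] + x[4]*x[3] = 5
  r_xx[0] = x[0]*x[0] + x[1]*x[1] + x[2]*x[2] + x[3]*x[3] + x[4]*x[4] = 18
  r_xx[1] = x[0]*x[1] + x[1]*x[2] + x[2]*x[3] + x[3]*x[4] = 5
  r_xx[2] = x[0]*x[2] + x[1]*x[3] + x[2]*x[4] = 10
  r_xx[3] = x[0]*x[3] + x[1]*x[4] = 2
  r_xx[4] = x[0]*x[4] = 6
r_xx = [6, 2, 10, 5, 18, 5, 10, 2, 6]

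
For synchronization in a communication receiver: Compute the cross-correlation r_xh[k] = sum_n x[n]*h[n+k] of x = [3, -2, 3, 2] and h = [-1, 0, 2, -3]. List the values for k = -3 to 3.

Both sequences indexed from 0 and zero outside their support.
Lags with overlap: k = -3 to 3.
  r_xh[-3] = x[3]*h[0] = -2
  r_xh[-2] = x[2]*h[0] + x[3]*h[1] = -3
  r_xh[-1] = x[1]*h[0] + x[2]*h[1] + x[3]*h[2] = 6
  r_xh[0] = x[0]*h[0] + x[1]*h[1] + x[2]*h[2] + x[3]*h[3] = -3
  r_xh[1] = x[0]*h[1] + x[1]*h[2] + x[2]*h[3] = -13
  r_xh[2] = x[0]*h[2] + x[1]*h[3] = 12
  r_xh[3] = x[0]*h[3] = -9
r_xh = [-2, -3, 6, -3, -13, 12, -9] (for k = -3, ..., 3)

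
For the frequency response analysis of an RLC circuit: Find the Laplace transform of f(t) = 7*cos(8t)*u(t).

Standard pair: cos(wt)*u(t) <-> s/(s^2+w^2)
With w = 8: L{7*cos(8t)*u(t)} = 7s/(s^2+64)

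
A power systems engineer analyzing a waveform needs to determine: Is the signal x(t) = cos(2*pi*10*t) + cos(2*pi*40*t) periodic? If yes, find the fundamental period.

f1 = 10 Hz, f2 = 40 Hz
Period T1 = 1/10, T2 = 1/40
Ratio T1/T2 = 40/10, which is rational.
The signal is periodic with fundamental period T = 1/GCD(10,40) = 1/10 s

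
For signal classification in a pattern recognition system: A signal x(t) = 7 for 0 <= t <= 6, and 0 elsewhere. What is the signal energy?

Energy = integral of |x(t)|^2 dt over the signal duration
= 7^2 * 6 = 49 * 6 = 294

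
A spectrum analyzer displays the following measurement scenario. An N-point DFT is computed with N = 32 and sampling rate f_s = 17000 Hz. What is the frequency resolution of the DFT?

DFT frequency resolution = f_s / N
= 17000 / 32 = 2125/4 Hz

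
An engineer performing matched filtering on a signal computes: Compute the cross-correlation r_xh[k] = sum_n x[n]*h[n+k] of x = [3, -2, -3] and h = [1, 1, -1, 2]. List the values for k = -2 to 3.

Both sequences indexed from 0 and zero outside their support.
Lags with overlap: k = -2 to 3.
  r_xh[-2] = x[2]*h[0] = -3
  r_xh[-1] = x[1]*h[0] + x[2]*h[1] = -5
  r_xh[0] = x[0]*h[0] + x[1]*h[1] + x[2]*h[2] = 4
  r_xh[1] = x[0]*h[1] + x[1]*h[2] + x[2]*h[3] = -1
  r_xh[2] = x[0]*h[2] + x[1]*h[3] = -7
  r_xh[3] = x[0]*h[3] = 6
r_xh = [-3, -5, 4, -1, -7, 6] (for k = -2, ..., 3)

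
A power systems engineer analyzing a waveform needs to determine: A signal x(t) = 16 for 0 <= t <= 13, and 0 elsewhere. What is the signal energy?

Energy = integral of |x(t)|^2 dt over the signal duration
= 16^2 * 13 = 256 * 13 = 3328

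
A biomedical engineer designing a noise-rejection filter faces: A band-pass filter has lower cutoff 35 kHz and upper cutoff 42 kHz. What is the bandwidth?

Bandwidth = f_high - f_low
= 42 kHz - 35 kHz = 7 kHz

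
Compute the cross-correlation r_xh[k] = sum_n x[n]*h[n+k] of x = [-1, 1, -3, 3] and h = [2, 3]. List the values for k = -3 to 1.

Both sequences indexed from 0 and zero outside their support.
Lags with overlap: k = -3 to 1.
  r_xh[-3] = x[3]*h[0] = 6
  r_xh[-2] = x[2]*h[0] + x[3]*h[1] = 3
  r_xh[-1] = x[1]*h[0] + x[2]*h[1] = -7
  r_xh[0] = x[0]*h[0] + x[1]*h[1] = 1
  r_xh[1] = x[0]*h[1] = -3
r_xh = [6, 3, -7, 1, -3] (for k = -3, ..., 1)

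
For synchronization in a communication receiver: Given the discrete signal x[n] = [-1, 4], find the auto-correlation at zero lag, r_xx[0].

The auto-correlation at zero lag r_xx[0] equals the signal energy.
r_xx[0] = sum of x[n]^2 = (-1)^2 + 4^2
= 1 + 16 = 17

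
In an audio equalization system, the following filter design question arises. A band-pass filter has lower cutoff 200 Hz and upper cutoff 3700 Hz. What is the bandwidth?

Bandwidth = f_high - f_low
= 3700 Hz - 200 Hz = 3500 Hz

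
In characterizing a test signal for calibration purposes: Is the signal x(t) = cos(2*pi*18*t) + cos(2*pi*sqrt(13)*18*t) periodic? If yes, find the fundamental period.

f1 = 18 Hz, f2 = 18*sqrt(13) Hz
Ratio f2/f1 = sqrt(13), which is irrational.
Since the frequency ratio is irrational, no common period exists.
The signal is not periodic.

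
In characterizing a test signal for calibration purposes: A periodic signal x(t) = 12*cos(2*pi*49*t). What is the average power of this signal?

Average power of A*cos(wt) is A^2/2.
P = 12^2 / 2 = 144/2 = 72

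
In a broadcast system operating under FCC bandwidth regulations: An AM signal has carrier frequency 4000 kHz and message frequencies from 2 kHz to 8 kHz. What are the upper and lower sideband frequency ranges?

Upper sideband (USB) = fc + [fm_low, fm_high] = 4000 + [2, 8] = [4002, 4008] kHz
Lower sideband (LSB) = fc - [fm_high, fm_low] = 4000 - [8, 2] = [3992, 3998] kHz
Total occupied spectrum: 3992 kHz to 4008 kHz (plus carrier at 4000 kHz)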